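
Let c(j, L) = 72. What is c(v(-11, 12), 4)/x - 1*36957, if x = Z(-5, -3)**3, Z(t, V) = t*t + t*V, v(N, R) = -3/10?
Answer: -295655991/8000 ≈ -36957.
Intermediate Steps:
v(N, R) = -3/10 (v(N, R) = -3*1/10 = -3/10)
Z(t, V) = t**2 + V*t
x = 64000 (x = (-5*(-3 - 5))**3 = (-5*(-8))**3 = 40**3 = 64000)
c(v(-11, 12), 4)/x - 1*36957 = 72/64000 - 1*36957 = (1/64000)*72 - 36957 = 9/8000 - 36957 = -295655991/8000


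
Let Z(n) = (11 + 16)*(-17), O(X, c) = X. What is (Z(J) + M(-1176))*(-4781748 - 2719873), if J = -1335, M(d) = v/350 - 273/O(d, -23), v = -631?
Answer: 4837037719179/1400 ≈ 3.4550e+9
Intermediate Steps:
M(d) = -631/350 - 273/d
Z(n) = -459 (Z(n) = 27*(-17) = -459)
(Z(J) + M(-1176))*(-4781748 - 2719873) = (-459 + (-631/350 - 273/(-1176)))*(-4781748 - 2719873) = (-459 + (-631/350 - 273*(-1/1176)))*(-7501621) = (-459 + (-631/350 + 13/56))*(-7501621) = (-459 - 2199/1400)*(-7501621) = -644799/1400*(-7501621) = 4837037719179/1400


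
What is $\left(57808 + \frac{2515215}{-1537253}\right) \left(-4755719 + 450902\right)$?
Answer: $- \frac{382538979799608753}{1537253} \approx -2.4885 \cdot 10^{11}$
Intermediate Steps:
$\left(57808 + \frac{2515215}{-1537253}\right) \left(-4755719 + 450902\right) = \left(57808 + 2515215 \left(- \frac{1}{1537253}\right)\right) \left(-4304817\right) = \left(57808 - \frac{2515215}{1537253}\right) \left(-4304817\right) = \frac{88863006209}{1537253} \left(-4304817\right) = - \frac{382538979799608753}{1537253}$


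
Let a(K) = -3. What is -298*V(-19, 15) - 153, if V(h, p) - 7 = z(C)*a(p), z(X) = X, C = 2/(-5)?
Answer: -12983/5 ≈ -2596.6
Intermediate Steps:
C = -⅖ (C = 2*(-⅕) = -⅖ ≈ -0.40000)
V(h, p) = 41/5 (V(h, p) = 7 - ⅖*(-3) = 7 + 6/5 = 41/5)
-298*V(-19, 15) - 153 = -298*41/5 - 153 = -12218/5 - 153 = -12983/5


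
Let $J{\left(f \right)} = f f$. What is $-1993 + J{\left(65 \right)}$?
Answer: $2232$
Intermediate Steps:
$J{\left(f \right)} = f^{2}$
$-1993 + J{\left(65 \right)} = -1993 + 65^{2} = -1993 + 4225 = 2232$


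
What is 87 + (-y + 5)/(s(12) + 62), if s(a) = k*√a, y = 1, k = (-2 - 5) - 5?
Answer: 46085/529 + 24*√3/529 ≈ 87.196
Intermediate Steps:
k = -12 (k = -7 - 5 = -12)
s(a) = -12*√a
87 + (-y + 5)/(s(12) + 62) = 87 + (-1*1 + 5)/(-24*√3 + 62) = 87 + (-1 + 5)/(-24*√3 + 62) = 87 + 4/(-24*√3 + 62) = 87 + 4/(62 - 24*√3)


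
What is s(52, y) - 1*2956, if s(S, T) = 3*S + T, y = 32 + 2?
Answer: -2766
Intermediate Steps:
y = 34
s(S, T) = T + 3*S
s(52, y) - 1*2956 = (34 + 3*52) - 1*2956 = (34 + 156) - 2956 = 190 - 2956 = -2766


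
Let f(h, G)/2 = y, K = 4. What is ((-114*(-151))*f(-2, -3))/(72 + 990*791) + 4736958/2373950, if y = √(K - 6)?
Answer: 2368479/1186975 + 5738*I*√2/130527 ≈ 1.9954 + 0.062169*I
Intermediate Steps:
y = I*√2 (y = √(4 - 6) = √(-2) = I*√2 ≈ 1.4142*I)
f(h, G) = 2*I*√2 (f(h, G) = 2*(I*√2) = 2*I*√2)
((-114*(-151))*f(-2, -3))/(72 + 990*791) + 4736958/2373950 = ((-114*(-151))*(2*I*√2))/(72 + 990*791) + 4736958/2373950 = (17214*(2*I*√2))/(72 + 783090) + 4736958*(1/2373950) = (34428*I*√2)/783162 + 2368479/1186975 = (34428*I*√2)*(1/783162) + 2368479/1186975 = 5738*I*√2/130527 + 2368479/1186975 = 2368479/1186975 + 5738*I*√2/130527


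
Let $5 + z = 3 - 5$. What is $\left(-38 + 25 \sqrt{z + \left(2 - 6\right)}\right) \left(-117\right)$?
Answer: $4446 - 2925 i \sqrt{11} \approx 4446.0 - 9701.1 i$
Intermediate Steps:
$z = -7$ ($z = -5 + \left(3 - 5\right) = -5 - 2 = -7$)
$\left(-38 + 25 \sqrt{z + \left(2 - 6\right)}\right) \left(-117\right) = \left(-38 + 25 \sqrt{-7 + \left(2 - 6\right)}\right) \left(-117\right) = \left(-38 + 25 \sqrt{-7 - 4}\right) \left(-117\right) = \left(-38 + 25 \sqrt{-11}\right) \left(-117\right) = \left(-38 + 25 i \sqrt{11}\right) \left(-117\right) = 4446 - 2925 i \sqrt{11}$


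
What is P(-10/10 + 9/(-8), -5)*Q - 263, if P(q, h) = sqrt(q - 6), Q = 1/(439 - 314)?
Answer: -263 + I*sqrt(130)/500 ≈ -263.0 + 0.022804*I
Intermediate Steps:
Q = 1/125 ≈ 0.0080000
P(q, h) = sqrt(-6 + q)
P(-10/10 + 9/(-8), -5)*Q - 263 = sqrt(-6 + (-10/10 + 9/(-8)))*(1/125) - 263 = sqrt(-6 + (-10*1/10 + 9*(-1/8)))*(1/125) - 263 = sqrt(-6 + (-1 - 9/8))*(1/125) - 263 = sqrt(-6 - 17/8)*(1/125) - 263 = sqrt(-65/8)*(1/125) - 263 = (I*sqrt(130)/4)*(1/125) - 263 = I*sqrt(130)/500 - 263 = -263 + I*sqrt(130)/500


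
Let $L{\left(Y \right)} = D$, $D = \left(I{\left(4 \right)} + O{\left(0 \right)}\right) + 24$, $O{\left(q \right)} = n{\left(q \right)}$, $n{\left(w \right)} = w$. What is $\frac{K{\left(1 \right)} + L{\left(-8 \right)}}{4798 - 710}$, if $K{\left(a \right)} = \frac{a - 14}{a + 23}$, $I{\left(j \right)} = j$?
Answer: $\frac{659}{98112} \approx 0.0067168$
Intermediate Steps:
$K{\left(a \right)} = \frac{-14 + a}{23 + a}$
$O{\left(q \right)} = q$
$D = 28$ ($D = \left(4 + 0\right) + 24 = 4 + 24 = 28$)
$L{\left(Y \right)} = 28$
$\frac{K{\left(1 \right)} + L{\left(-8 \right)}}{4798 - 710} = \frac{\frac{-14 + 1}{23 + 1} + 28}{4798 - 710} = \frac{\frac{1}{24} \left(-13\right) + 28}{4088} = \left(\frac{1}{24} \left(-13\right) + 28\right) \frac{1}{4088} = \left(- \frac{13}{24} + 28\right) \frac{1}{4088} = \frac{659}{24} \cdot \frac{1}{4088} = \frac{659}{98112}$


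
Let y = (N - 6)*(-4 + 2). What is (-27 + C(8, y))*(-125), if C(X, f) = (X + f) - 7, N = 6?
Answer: 3250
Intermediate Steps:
y = 0 (y = (6 - 6)*(-4 + 2) = 0*(-2) = 0)
C(X, f) = -7 + X + f
(-27 + C(8, y))*(-125) = (-27 + (-7 + 8 + 0))*(-125) = (-27 + 1)*(-125) = -26*(-125) = 3250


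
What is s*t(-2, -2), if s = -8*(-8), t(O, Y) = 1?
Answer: 64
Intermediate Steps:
s = 64
s*t(-2, -2) = 64*1 = 64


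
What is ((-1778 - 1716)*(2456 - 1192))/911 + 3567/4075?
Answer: -17993645663/3712325 ≈ -4847.0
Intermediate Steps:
((-1778 - 1716)*(2456 - 1192))/911 + 3567/4075 = -3494*1264*(1/911) + 3567*(1/4075) = -4416416*1/911 + 3567/4075 = -4416416/911 + 3567/4075 = -17993645663/3712325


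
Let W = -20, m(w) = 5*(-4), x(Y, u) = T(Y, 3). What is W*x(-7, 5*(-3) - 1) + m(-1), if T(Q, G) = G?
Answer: -80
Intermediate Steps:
x(Y, u) = 3
m(w) = -20
W*x(-7, 5*(-3) - 1) + m(-1) = -20*3 - 20 = -60 - 20 = -80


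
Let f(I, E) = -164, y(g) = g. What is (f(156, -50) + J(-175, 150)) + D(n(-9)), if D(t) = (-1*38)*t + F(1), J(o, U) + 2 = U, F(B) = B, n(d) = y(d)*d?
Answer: -3093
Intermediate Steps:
n(d) = d**2 (n(d) = d*d = d**2)
J(o, U) = -2 + U
D(t) = 1 - 38*t (D(t) = (-1*38)*t + 1 = -38*t + 1 = 1 - 38*t)
(f(156, -50) + J(-175, 150)) + D(n(-9)) = (-164 + (-2 + 150)) + (1 - 38*(-9)**2) = (-164 + 148) + (1 - 38*81) = -16 + (1 - 3078) = -16 - 3077 = -3093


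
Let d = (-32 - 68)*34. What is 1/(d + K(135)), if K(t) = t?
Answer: -1/3265 ≈ -0.00030628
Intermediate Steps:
d = -3400 (d = -100*34 = -3400)
1/(d + K(135)) = 1/(-3400 + 135) = 1/(-3265) = -1/3265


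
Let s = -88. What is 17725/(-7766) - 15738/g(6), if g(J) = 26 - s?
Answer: -20706993/147554 ≈ -140.33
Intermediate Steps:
g(J) = 114 (g(J) = 26 - 1*(-88) = 26 + 88 = 114)
17725/(-7766) - 15738/g(6) = 17725/(-7766) - 15738/114 = 17725*(-1/7766) - 15738*1/114 = -17725/7766 - 2623/19 = -20706993/147554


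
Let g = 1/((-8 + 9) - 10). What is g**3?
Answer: -1/729 ≈ -0.0013717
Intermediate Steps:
g = -1/9 (g = 1/(1 - 10) = 1/(-9) = -1/9 ≈ -0.11111)
g**3 = (-1/9)**3 = -1/729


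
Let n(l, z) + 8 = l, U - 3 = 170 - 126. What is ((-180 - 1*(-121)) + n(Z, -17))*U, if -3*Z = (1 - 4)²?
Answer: -3290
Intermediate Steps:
Z = -3 (Z = -(1 - 4)²/3 = -⅓*(-3)² = -⅓*9 = -3)
U = 47 (U = 3 + (170 - 126) = 3 + 44 = 47)
n(l, z) = -8 + l
((-180 - 1*(-121)) + n(Z, -17))*U = ((-180 - 1*(-121)) + (-8 - 3))*47 = ((-180 + 121) - 11)*47 = (-59 - 11)*47 = -70*47 = -3290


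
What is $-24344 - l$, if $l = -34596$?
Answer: $10252$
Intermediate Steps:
$-24344 - l = -24344 - -34596 = -24344 + 34596 = 10252$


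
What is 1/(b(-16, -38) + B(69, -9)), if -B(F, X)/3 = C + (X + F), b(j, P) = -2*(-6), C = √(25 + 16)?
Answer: -56/9285 + √41/9285 ≈ -0.0053416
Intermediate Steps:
C = √41 ≈ 6.4031
b(j, P) = 12
B(F, X) = -3*F - 3*X - 3*√41 (B(F, X) = -3*(√41 + (X + F)) = -3*(√41 + (F + X)) = -3*(F + X + √41) = -3*F - 3*X - 3*√41)
1/(b(-16, -38) + B(69, -9)) = 1/(12 + (-3*69 - 3*(-9) - 3*√41)) = 1/(12 + (-207 + 27 - 3*√41)) = 1/(12 + (-180 - 3*√41)) = 1/(-168 - 3*√41)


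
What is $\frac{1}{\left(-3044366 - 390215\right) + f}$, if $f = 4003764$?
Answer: $\frac{1}{569183} \approx 1.7569 \cdot 10^{-6}$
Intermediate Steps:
$\frac{1}{\left(-3044366 - 390215\right) + f} = \frac{1}{\left(-3044366 - 390215\right) + 4003764} = \frac{1}{-3434581 + 4003764} = \frac{1}{569183}$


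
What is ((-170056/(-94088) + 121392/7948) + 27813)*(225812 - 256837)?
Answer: -20177547241154950/23369107 ≈ -8.6343e+8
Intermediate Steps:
((-170056/(-94088) + 121392/7948) + 27813)*(225812 - 256837) = ((-170056*(-1/94088) + 121392*(1/7948)) + 27813)*(-31025) = ((21257/11761 + 30348/1987) + 27813)*(-31025) = (399160487/23369107 + 27813)*(-31025) = (650364133478/23369107)*(-31025) = -20177547241154950/23369107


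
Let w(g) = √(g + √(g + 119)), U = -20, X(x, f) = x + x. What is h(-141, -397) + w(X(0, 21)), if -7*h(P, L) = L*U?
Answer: -7940/7 + 119^(¼) ≈ -1131.0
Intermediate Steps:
X(x, f) = 2*x
w(g) = √(g + √(119 + g))
h(P, L) = 20*L/7 (h(P, L) = -L*(-20)/7 = -(-20)*L/7 = 20*L/7)
h(-141, -397) + w(X(0, 21)) = (20/7)*(-397) + √(2*0 + √(119 + 2*0)) = -7940/7 + √(0 + √(119 + 0)) = -7940/7 + √(0 + √119) = -7940/7 + √(√119) = -7940/7 + 119^(¼)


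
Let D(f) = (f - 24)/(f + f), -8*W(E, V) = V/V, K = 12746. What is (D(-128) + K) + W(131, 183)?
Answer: 407887/32 ≈ 12746.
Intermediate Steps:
W(E, V) = -⅛ (W(E, V) = -V/(8*V) = -⅛*1 = -⅛)
D(f) = (-24 + f)/(2*f) (D(f) = (-24 + f)/((2*f)) = (-24 + f)*(1/(2*f)) = (-24 + f)/(2*f))
(D(-128) + K) + W(131, 183) = ((½)*(-24 - 128)/(-128) + 12746) - ⅛ = ((½)*(-1/128)*(-152) + 12746) - ⅛ = (19/32 + 12746) - ⅛ = 407891/32 - ⅛ = 407887/32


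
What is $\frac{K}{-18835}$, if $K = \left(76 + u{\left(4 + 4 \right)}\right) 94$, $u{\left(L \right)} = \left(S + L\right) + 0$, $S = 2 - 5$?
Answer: $- \frac{7614}{18835} \approx -0.40425$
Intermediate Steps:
$S = -3$
$u{\left(L \right)} = -3 + L$ ($u{\left(L \right)} = \left(-3 + L\right) + 0 = -3 + L$)
$K = 7614$ ($K = \left(76 + \left(-3 + \left(4 + 4\right)\right)\right) 94 = \left(76 + \left(-3 + 8\right)\right) 94 = \left(76 + 5\right) 94 = 81 \cdot 94 = 7614$)
$\frac{K}{-18835} = \frac{7614}{-18835} = 7614 \left(- \frac{1}{18835}\right) = - \frac{7614}{18835}$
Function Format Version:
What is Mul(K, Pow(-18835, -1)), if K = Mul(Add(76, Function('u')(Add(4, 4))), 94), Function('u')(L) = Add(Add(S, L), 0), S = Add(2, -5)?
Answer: Rational(-7614, 18835) ≈ -0.40425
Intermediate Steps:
S = -3
Function('u')(L) = Add(-3, L) (Function('u')(L) = Add(Add(-3, L), 0) = Add(-3, L))
K = 7614 (K = Mul(Add(76, Add(-3, Add(4, 4))), 94) = Mul(Add(76, Add(-3, 8)), 94) = Mul(Add(76, 5), 94) = Mul(81, 94) = 7614)
Mul(K, Pow(-18835, -1)) = Mul(7614, Pow(-18835, -1)) = Mul(7614, Rational(-1, 18835)) = Rational(-7614, 18835)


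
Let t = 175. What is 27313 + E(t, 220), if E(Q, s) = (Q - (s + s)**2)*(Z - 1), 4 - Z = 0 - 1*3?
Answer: -1133237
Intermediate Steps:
Z = 7 (Z = 4 - (0 - 1*3) = 4 - (0 - 3) = 4 - 1*(-3) = 4 + 3 = 7)
E(Q, s) = -24*s**2 + 6*Q (E(Q, s) = (Q - (s + s)**2)*(7 - 1) = (Q - (2*s)**2)*6 = (Q - 4*s**2)*6 = -24*s**2 + 6*Q)
27313 + E(t, 220) = 27313 + (-24*220**2 + 6*175) = 27313 + (-24*48400 + 1050) = 27313 + (-1161600 + 1050) = 27313 - 1160550 = -1133237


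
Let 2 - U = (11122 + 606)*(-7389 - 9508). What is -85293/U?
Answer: -28431/66056006 ≈ -0.00043041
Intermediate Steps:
U = 198168018 (U = 2 - (11122 + 606)*(-7389 - 9508) = 2 - 11728*(-16897) = 2 - 1*(-198168016) = 2 + 198168016 = 198168018)
-85293/U = -85293/198168018 = -85293*1/198168018 = -28431/66056006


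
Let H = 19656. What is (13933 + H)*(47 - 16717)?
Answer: -559928630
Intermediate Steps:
(13933 + H)*(47 - 16717) = (13933 + 19656)*(47 - 16717) = 33589*(-16670) = -559928630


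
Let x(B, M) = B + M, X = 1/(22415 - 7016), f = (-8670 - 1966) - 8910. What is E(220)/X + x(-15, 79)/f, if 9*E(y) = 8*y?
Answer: 29430021248/9773 ≈ 3.0114e+6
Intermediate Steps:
f = -19546 (f = -10636 - 8910 = -19546)
E(y) = 8*y/9 (E(y) = (8*y)/9 = 8*y/9)
X = 1/15399 ≈ 6.4939e-5
E(220)/X + x(-15, 79)/f = ((8/9)*220)/(1/15399) + (-15 + 79)/(-19546) = (1760/9)*15399 + 64*(-1/19546) = 3011360 - 32/9773 = 29430021248/9773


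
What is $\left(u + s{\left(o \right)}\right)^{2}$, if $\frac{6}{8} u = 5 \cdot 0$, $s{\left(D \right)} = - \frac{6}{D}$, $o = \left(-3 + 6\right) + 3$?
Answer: $1$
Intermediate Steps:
$o = 6$ ($o = 3 + 3 = 6$)
$u = 0$ ($u = \frac{4 \cdot 5 \cdot 0}{3} = \frac{4}{3} \cdot 0 = 0$)
$\left(u + s{\left(o \right)}\right)^{2} = \left(0 - \frac{6}{6}\right)^{2} = \left(0 - 1\right)^{2} = \left(-1\right)^{2} = 1$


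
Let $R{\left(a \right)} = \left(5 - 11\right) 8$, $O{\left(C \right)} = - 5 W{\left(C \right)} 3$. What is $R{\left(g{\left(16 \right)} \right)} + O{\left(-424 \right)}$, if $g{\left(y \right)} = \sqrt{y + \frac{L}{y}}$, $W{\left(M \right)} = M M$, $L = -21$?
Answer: $-2696688$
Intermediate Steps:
$W{\left(M \right)} = M^{2}$
$g{\left(y \right)} = \sqrt{y - \frac{21}{y}}$
$O{\left(C \right)} = - 15 C^{2}$ ($O{\left(C \right)} = - 5 C^{2} \cdot 3 = - 15 C^{2}$)
$R{\left(a \right)} = -48$ ($R{\left(a \right)} = \left(-6\right) 8 = -48$)
$R{\left(g{\left(16 \right)} \right)} + O{\left(-424 \right)} = -48 - 15 \left(-424\right)^{2} = -48 - 2696640 = -2696688$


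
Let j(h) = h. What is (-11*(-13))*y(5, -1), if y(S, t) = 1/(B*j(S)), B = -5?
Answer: -143/25 ≈ -5.7200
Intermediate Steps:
y(S, t) = -1/(5*S) (y(S, t) = 1/(-5*S) = -1/(5*S))
(-11*(-13))*y(5, -1) = (-11*(-13))*(-⅕/5) = 143*(-⅕*⅕) = 143*(-1/25) = -143/25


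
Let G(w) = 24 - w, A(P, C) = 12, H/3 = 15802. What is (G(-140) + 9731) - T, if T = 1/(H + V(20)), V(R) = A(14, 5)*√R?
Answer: 3706215047869/374554326 + 2*√5/187277163 ≈ 9895.0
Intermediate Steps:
H = 47406 (H = 3*15802 = 47406)
V(R) = 12*√R
T = 1/(47406 + 24*√5) (T = 1/(47406 + 12*√20) = 1/(47406 + 12*(2*√5)) = 1/(47406 + 24*√5) ≈ 2.1071e-5)
(G(-140) + 9731) - T = ((24 - 1*(-140)) + 9731) - (7901/374554326 - 2*√5/187277163) = ((24 + 140) + 9731) + (-7901/374554326 + 2*√5/187277163) = (164 + 9731) + (-7901/374554326 + 2*√5/187277163) = 9895 + (-7901/374554326 + 2*√5/187277163) = 3706215047869/374554326 + 2*√5/187277163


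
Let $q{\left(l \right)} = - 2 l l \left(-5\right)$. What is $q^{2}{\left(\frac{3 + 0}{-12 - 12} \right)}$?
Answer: $\frac{25}{1024} \approx 0.024414$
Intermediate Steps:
$q{\left(l \right)} = 10 l^{2}$ ($q{\left(l \right)} = - 2 l^{2} \left(-5\right) = 10 l^{2}$)
$q^{2}{\left(\frac{3 + 0}{-12 - 12} \right)} = \left(10 \left(\frac{3 + 0}{-12 - 12}\right)^{2}\right)^{2} = \left(10 \left(\frac{3}{-24}\right)^{2}\right)^{2} = \left(10 \left(3 \left(- \frac{1}{24}\right)\right)^{2}\right)^{2} = \left(10 \left(- \frac{1}{8}\right)^{2}\right)^{2} = \left(10 \cdot \frac{1}{64}\right)^{2} = \left(\frac{5}{32}\right)^{2} = \frac{25}{1024}$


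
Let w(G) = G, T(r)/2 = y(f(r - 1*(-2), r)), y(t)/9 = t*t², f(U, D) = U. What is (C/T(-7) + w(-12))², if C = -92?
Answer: 181010116/1265625 ≈ 143.02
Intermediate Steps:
y(t) = 9*t³ (y(t) = 9*(t*t²) = 9*t³)
T(r) = 18*(2 + r)³ (T(r) = 2*(9*(r - 1*(-2))³) = 2*(9*(r + 2)³) = 2*(9*(2 + r)³) = 18*(2 + r)³)
(C/T(-7) + w(-12))² = (-92*1/(18*(2 - 7)³) - 12)² = (-92/(18*(-5)³) - 12)² = (-92/(18*(-125)) - 12)² = (-92/(-2250) - 12)² = (-92*(-1/2250) - 12)² = (46/1125 - 12)² = (-13454/1125)² = 181010116/1265625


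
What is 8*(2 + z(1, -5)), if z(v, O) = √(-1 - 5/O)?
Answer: 16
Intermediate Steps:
8*(2 + z(1, -5)) = 8*(2 + √((-5 - 1*(-5))/(-5))) = 8*(2 + √(-(-5 + 5)/5)) = 8*(2 + √(-⅕*0)) = 8*(2 + √0) = 8*(2 + 0) = 8*2 = 16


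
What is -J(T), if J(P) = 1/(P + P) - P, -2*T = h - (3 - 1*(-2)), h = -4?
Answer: 79/18 ≈ 4.3889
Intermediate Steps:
T = 9/2 (T = -(-4 - (3 - 1*(-2)))/2 = -(-4 - (3 + 2))/2 = -(-4 - 1*5)/2 = -(-4 - 5)/2 = -½*(-9) = 9/2 ≈ 4.5000)
J(P) = 1/(2*P) - P
-J(T) = -(1/(2*(9/2)) - 1*9/2) = -((½)*(2/9) - 9/2) = -(⅑ - 9/2) = -1*(-79/18) = 79/18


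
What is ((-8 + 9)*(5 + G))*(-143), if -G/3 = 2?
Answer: 143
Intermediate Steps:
G = -6 (G = -3*2 = -6)
((-8 + 9)*(5 + G))*(-143) = ((-8 + 9)*(5 - 6))*(-143) = (1*(-1))*(-143) = -1*(-143) = 143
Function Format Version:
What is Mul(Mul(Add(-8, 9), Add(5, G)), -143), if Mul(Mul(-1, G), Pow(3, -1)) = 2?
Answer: 143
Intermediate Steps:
G = -6 (G = Mul(-3, 2) = -6)
Mul(Mul(Add(-8, 9), Add(5, G)), -143) = Mul(Mul(Add(-8, 9), Add(5, -6)), -143) = Mul(Mul(1, -1), -143) = Mul(-1, -143) = 143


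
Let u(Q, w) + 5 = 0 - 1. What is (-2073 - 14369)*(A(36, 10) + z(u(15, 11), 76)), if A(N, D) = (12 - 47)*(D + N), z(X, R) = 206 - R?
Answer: 24334160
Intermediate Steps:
u(Q, w) = -6 (u(Q, w) = -5 + (0 - 1) = -5 - 1 = -6)
A(N, D) = -35*D - 35*N (A(N, D) = -35*(D + N) = -35*D - 35*N)
(-2073 - 14369)*(A(36, 10) + z(u(15, 11), 76)) = (-2073 - 14369)*((-35*10 - 35*36) + (206 - 1*76)) = -16442*((-350 - 1260) + (206 - 76)) = -16442*(-1610 + 130) = -16442*(-1480) = 24334160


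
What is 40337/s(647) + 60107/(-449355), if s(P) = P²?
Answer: -7035698528/188104047195 ≈ -0.037403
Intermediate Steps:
40337/s(647) + 60107/(-449355) = 40337/(647²) + 60107/(-449355) = 40337/418609 + 60107*(-1/449355) = 40337*(1/418609) - 60107/449355 = 40337/418609 - 60107/449355 = -7035698528/188104047195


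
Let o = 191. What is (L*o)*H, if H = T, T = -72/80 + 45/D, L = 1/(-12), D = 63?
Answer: 2483/840 ≈ 2.9560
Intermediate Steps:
L = -1/12 ≈ -0.083333
T = -13/70 (T = -72/80 + 45/63 = -72*1/80 + 45*(1/63) = -9/10 + 5/7 = -13/70 ≈ -0.18571)
H = -13/70 ≈ -0.18571
(L*o)*H = -1/12*191*(-13/70) = -191/12*(-13/70) = 2483/840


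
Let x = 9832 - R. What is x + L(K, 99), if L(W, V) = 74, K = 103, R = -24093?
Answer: 33999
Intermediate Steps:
x = 33925 (x = 9832 - 1*(-24093) = 9832 + 24093 = 33925)
x + L(K, 99) = 33925 + 74 = 33999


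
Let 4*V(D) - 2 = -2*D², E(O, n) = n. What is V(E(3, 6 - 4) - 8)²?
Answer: 1225/4 ≈ 306.25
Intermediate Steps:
V(D) = ½ - D²/2 (V(D) = ½ + (-2*D²)/4 = ½ - D²/2)
V(E(3, 6 - 4) - 8)² = (½ - ((6 - 4) - 8)²/2)² = (½ - (2 - 8)²/2)² = (½ - ½*(-6)²)² = (½ - ½*36)² = (½ - 18)² = (-35/2)² = 1225/4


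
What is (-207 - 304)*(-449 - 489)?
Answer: 479318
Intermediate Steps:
(-207 - 304)*(-449 - 489) = -511*(-938) = 479318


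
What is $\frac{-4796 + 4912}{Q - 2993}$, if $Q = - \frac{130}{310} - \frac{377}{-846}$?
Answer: $- \frac{3042216}{78493729} \approx -0.038757$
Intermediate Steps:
$Q = \frac{689}{26226}$ ($Q = \left(-130\right) \frac{1}{310} - - \frac{377}{846} = - \frac{13}{31} + \frac{377}{846} = \frac{689}{26226} \approx 0.026272$)
$\frac{-4796 + 4912}{Q - 2993} = \frac{-4796 + 4912}{\frac{689}{26226} - 2993} = \frac{116}{- \frac{78493729}{26226}} = 116 \left(- \frac{26226}{78493729}\right) = - \frac{3042216}{78493729}$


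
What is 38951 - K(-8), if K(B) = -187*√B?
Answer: 38951 + 374*I*√2 ≈ 38951.0 + 528.92*I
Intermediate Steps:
38951 - K(-8) = 38951 - (-187)*√(-8) = 38951 - (-187)*2*I*√2 = 38951 - (-374)*I*√2 = 38951 + 374*I*√2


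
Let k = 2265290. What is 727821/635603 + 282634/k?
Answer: 914184325696/719912559935 ≈ 1.2699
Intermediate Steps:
727821/635603 + 282634/k = 727821/635603 + 282634/2265290 = 727821*(1/635603) + 282634*(1/2265290) = 727821/635603 + 141317/1132645 = 914184325696/719912559935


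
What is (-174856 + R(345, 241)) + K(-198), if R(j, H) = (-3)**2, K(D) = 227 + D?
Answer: -174818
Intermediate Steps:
R(j, H) = 9
(-174856 + R(345, 241)) + K(-198) = (-174856 + 9) + (227 - 198) = -174847 + 29 = -174818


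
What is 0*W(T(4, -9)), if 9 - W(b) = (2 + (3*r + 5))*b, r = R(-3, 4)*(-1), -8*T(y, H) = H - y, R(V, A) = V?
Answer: 0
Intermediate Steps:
T(y, H) = -H/8 + y/8 (T(y, H) = -(H - y)/8 = -H/8 + y/8)
r = 3 (r = -3*(-1) = 3)
W(b) = 9 - 16*b (W(b) = 9 - (2 + (3*3 + 5))*b = 9 - (2 + (9 + 5))*b = 9 - (2 + 14)*b = 9 - 16*b)
0*W(T(4, -9)) = 0*(9 - 16*(-1/8*(-9) + (1/8)*4)) = 0*(9 - 16*(9/8 + 1/2)) = 0*(9 - 16*13/8) = 0*(9 - 26) = 0*(-17) = 0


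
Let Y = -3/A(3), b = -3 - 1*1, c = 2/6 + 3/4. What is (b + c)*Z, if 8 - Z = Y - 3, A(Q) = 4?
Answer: -1645/48 ≈ -34.271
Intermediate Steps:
c = 13/12 (c = 2*(⅙) + 3*(¼) = ⅓ + ¾ = 13/12 ≈ 1.0833)
b = -4 (b = -3 - 1 = -4)
Y = -¾ (Y = -3/4 = -3*¼ = -¾ ≈ -0.75000)
Z = 47/4 (Z = 8 - (-¾ - 3) = 8 - 1*(-15/4) = 8 + 15/4 = 47/4 ≈ 11.750)
(b + c)*Z = (-4 + 13/12)*(47/4) = -35/12*47/4 = -1645/48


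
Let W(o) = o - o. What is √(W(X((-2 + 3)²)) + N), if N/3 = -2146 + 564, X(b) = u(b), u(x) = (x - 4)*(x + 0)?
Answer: I*√4746 ≈ 68.891*I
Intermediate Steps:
u(x) = x*(-4 + x) (u(x) = (-4 + x)*x = x*(-4 + x))
X(b) = b*(-4 + b)
W(o) = 0
N = -4746 (N = 3*(-2146 + 564) = 3*(-1582) = -4746)
√(W(X((-2 + 3)²)) + N) = √(0 - 4746) = √(-4746) = I*√4746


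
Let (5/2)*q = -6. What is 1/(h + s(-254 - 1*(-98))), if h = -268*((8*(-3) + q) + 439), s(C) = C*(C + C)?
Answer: -5/309524 ≈ -1.6154e-5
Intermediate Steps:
q = -12/5 (q = (⅖)*(-6) = -12/5 ≈ -2.4000)
s(C) = 2*C² (s(C) = C*(2*C) = 2*C²)
h = -552884/5 (h = -268*((8*(-3) - 12/5) + 439) = -268*((-24 - 12/5) + 439) = -268*(-132/5 + 439) = -268*2063/5 = -552884/5 ≈ -1.1058e+5)
1/(h + s(-254 - 1*(-98))) = 1/(-552884/5 + 2*(-254 - 1*(-98))²) = 1/(-552884/5 + 2*(-254 + 98)²) = 1/(-552884/5 + 2*(-156)²) = 1/(-552884/5 + 2*24336) = 1/(-552884/5 + 48672) = 1/(-309524/5) = -5/309524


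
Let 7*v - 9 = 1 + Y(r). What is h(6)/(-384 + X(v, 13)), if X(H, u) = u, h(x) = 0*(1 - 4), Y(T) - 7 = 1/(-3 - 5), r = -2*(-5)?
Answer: 0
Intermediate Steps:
r = 10
Y(T) = 55/8 (Y(T) = 7 + 1/(-3 - 5) = 7 + 1/(-8) = 7 - 1/8 = 55/8)
h(x) = 0 (h(x) = 0*(-3) = 0)
v = 135/56 (v = 9/7 + (1 + 55/8)/7 = 9/7 + (1/7)*(63/8) = 9/7 + 9/8 = 135/56 ≈ 2.4107)
h(6)/(-384 + X(v, 13)) = 0/(-384 + 13) = 0/(-371) = -1/371*0 = 0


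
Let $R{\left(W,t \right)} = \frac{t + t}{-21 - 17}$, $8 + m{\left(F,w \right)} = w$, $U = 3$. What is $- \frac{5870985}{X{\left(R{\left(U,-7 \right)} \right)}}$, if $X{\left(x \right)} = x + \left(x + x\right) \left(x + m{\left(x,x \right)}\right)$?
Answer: $\frac{2119425585}{1799} \approx 1.1781 \cdot 10^{6}$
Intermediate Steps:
$m{\left(F,w \right)} = -8 + w$
$R{\left(W,t \right)} = - \frac{t}{19}$ ($R{\left(W,t \right)} = \frac{2 t}{-38} = 2 t \left(- \frac{1}{38}\right) = - \frac{t}{19}$)
$X{\left(x \right)} = x + 2 x \left(-8 + 2 x\right)$ ($X{\left(x \right)} = x + \left(x + x\right) \left(x + \left(-8 + x\right)\right) = x + 2 x \left(-8 + 2 x\right)$)
$- \frac{5870985}{X{\left(R{\left(U,-7 \right)} \right)}} = - \frac{5870985}{\left(- \frac{1}{19}\right) \left(-7\right) \left(-15 + 4 \left(\left(- \frac{1}{19}\right) \left(-7\right)\right)\right)} = - \frac{5870985}{\frac{7}{19} \left(-15 + 4 \cdot \frac{7}{19}\right)} = - \frac{5870985}{\frac{7}{19} \left(-15 + \frac{28}{19}\right)} = - \frac{5870985}{\frac{7}{19} \left(- \frac{257}{19}\right)} = - \frac{5870985}{- \frac{1799}{361}} = \left(-5870985\right) \left(- \frac{361}{1799}\right) = \frac{2119425585}{1799}$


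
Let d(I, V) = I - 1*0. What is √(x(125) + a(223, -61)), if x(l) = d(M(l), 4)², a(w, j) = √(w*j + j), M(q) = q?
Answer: √(15625 + 4*I*√854) ≈ 125.0 + 0.4676*I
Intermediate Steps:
d(I, V) = I (d(I, V) = I + 0 = I)
a(w, j) = √(j + j*w) (a(w, j) = √(j*w + j) = √(j + j*w))
x(l) = l²
√(x(125) + a(223, -61)) = √(125² + √(-61*(1 + 223))) = √(15625 + √(-61*224)) = √(15625 + √(-13664)) = √(15625 + 4*I*√854)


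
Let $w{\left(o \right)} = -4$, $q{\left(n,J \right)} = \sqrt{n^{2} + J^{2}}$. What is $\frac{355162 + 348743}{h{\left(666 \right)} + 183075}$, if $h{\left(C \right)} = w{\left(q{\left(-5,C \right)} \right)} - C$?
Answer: $\frac{140781}{36481} \approx 3.859$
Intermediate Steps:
$q{\left(n,J \right)} = \sqrt{J^{2} + n^{2}}$
$h{\left(C \right)} = -4 - C$
$\frac{355162 + 348743}{h{\left(666 \right)} + 183075} = \frac{355162 + 348743}{\left(-4 - 666\right) + 183075} = \frac{703905}{\left(-4 - 666\right) + 183075} = \frac{703905}{-670 + 183075} = \frac{703905}{182405} = 703905 \cdot \frac{1}{182405} = \frac{140781}{36481}$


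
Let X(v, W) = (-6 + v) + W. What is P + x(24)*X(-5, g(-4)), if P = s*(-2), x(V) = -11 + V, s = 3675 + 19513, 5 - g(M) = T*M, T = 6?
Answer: -46142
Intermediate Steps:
g(M) = 5 - 6*M
s = 23188
X(v, W) = -6 + W + v
P = -46376 (P = 23188*(-2) = -46376)
P + x(24)*X(-5, g(-4)) = -46376 + (-11 + 24)*(-6 + (5 - 6*(-4)) - 5) = -46376 + 13*(-6 + (5 + 24) - 5) = -46376 + 13*(-6 + 29 - 5) = -46376 + 13*18 = -46376 + 234 = -46142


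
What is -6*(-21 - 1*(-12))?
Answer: 54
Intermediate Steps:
-6*(-21 - 1*(-12)) = -6*(-21 + 12) = -6*(-9) = 54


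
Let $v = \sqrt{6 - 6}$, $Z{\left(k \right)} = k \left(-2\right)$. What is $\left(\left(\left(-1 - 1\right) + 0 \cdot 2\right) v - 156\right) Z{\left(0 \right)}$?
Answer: $0$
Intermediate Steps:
$Z{\left(k \right)} = - 2 k$
$v = 0$ ($v = \sqrt{0} = 0$)
$\left(\left(\left(-1 - 1\right) + 0 \cdot 2\right) v - 156\right) Z{\left(0 \right)} = \left(\left(\left(-1 - 1\right) + 0 \cdot 2\right) 0 - 156\right) \left(\left(-2\right) 0\right) = \left(\left(-2 + 0\right) 0 - 156\right) 0 = \left(\left(-2\right) 0 - 156\right) 0 = \left(0 - 156\right) 0 = \left(-156\right) 0 = 0$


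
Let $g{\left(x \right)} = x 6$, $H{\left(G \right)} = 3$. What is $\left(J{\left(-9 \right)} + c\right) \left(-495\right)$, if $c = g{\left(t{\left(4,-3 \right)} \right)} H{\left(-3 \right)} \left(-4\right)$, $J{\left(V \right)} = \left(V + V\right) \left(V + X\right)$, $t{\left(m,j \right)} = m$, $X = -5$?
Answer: $17820$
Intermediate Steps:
$J{\left(V \right)} = 2 V \left(-5 + V\right)$ ($J{\left(V \right)} = \left(V + V\right) \left(V - 5\right) = 2 V \left(-5 + V\right)$)
$g{\left(x \right)} = 6 x$
$c = -288$ ($c = 6 \cdot 4 \cdot 3 \left(-4\right) = 24 \cdot 3 \left(-4\right) = 72 \left(-4\right) = -288$)
$\left(J{\left(-9 \right)} + c\right) \left(-495\right) = \left(2 \left(-9\right) \left(-5 - 9\right) - 288\right) \left(-495\right) = \left(2 \left(-9\right) \left(-14\right) - 288\right) \left(-495\right) = \left(252 - 288\right) \left(-495\right) = \left(-36\right) \left(-495\right) = 17820$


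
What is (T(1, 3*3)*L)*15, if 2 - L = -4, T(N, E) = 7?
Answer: 630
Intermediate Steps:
L = 6 (L = 2 - 1*(-4) = 2 + 4 = 6)
(T(1, 3*3)*L)*15 = (7*6)*15 = 42*15 = 630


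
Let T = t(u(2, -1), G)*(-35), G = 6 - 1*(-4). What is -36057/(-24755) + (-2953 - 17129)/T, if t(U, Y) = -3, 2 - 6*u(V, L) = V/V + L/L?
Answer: -6577919/34657 ≈ -189.80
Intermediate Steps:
G = 10 (G = 6 + 4 = 10)
u(V, L) = 0 (u(V, L) = 1/3 - (V/V + L/L)/6 = 1/3 - (1 + 1)/6 = 1/3 - 1/6*2 = 1/3 - 1/3 = 0)
T = 105 (T = -3*(-35) = 105)
-36057/(-24755) + (-2953 - 17129)/T = -36057/(-24755) + (-2953 - 17129)/105 = -36057*(-1/24755) - 20082*1/105 = 36057/24755 - 6694/35 = -6577919/34657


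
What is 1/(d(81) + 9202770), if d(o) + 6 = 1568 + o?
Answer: 1/9204413 ≈ 1.0864e-7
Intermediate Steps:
d(o) = 1562 + o (d(o) = -6 + (1568 + o) = 1562 + o)
1/(d(81) + 9202770) = 1/((1562 + 81) + 9202770) = 1/(1643 + 9202770) = 1/9204413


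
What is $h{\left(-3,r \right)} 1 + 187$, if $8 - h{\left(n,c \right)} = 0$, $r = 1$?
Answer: $195$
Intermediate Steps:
$h{\left(n,c \right)} = 8$ ($h{\left(n,c \right)} = 8 - 0 = 8 + 0 = 8$)
$h{\left(-3,r \right)} 1 + 187 = 8 \cdot 1 + 187 = 8 + 187 = 195$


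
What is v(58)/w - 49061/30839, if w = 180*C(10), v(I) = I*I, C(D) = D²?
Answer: -194838901/138775500 ≈ -1.4040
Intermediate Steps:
v(I) = I²
w = 18000 (w = 180*10² = 180*100 = 18000)
v(58)/w - 49061/30839 = 58²/18000 - 49061/30839 = 3364*(1/18000) - 49061*1/30839 = 841/4500 - 49061/30839 = -194838901/138775500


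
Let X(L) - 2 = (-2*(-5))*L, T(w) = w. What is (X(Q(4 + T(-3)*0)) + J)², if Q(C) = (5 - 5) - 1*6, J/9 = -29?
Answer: 101761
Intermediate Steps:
J = -261 (J = 9*(-29) = -261)
Q(C) = -6 (Q(C) = 0 - 6 = -6)
X(L) = 2 + 10*L (X(L) = 2 + (-2*(-5))*L = 2 + 10*L)
(X(Q(4 + T(-3)*0)) + J)² = ((2 + 10*(-6)) - 261)² = ((2 - 60) - 261)² = (-58 - 261)² = (-319)² = 101761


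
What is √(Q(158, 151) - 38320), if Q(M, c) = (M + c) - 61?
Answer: 2*I*√9518 ≈ 195.12*I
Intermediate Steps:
Q(M, c) = -61 + M + c
√(Q(158, 151) - 38320) = √((-61 + 158 + 151) - 38320) = √(248 - 38320) = √(-38072) = 2*I*√9518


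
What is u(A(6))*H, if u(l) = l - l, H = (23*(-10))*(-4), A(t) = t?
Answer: 0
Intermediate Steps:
H = 920 (H = -230*(-4) = 920)
u(l) = 0
u(A(6))*H = 0*920 = 0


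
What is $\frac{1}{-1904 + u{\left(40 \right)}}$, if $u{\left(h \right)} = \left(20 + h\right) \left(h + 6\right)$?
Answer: $\frac{1}{856} \approx 0.0011682$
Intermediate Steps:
$u{\left(h \right)} = \left(6 + h\right) \left(20 + h\right)$ ($u{\left(h \right)} = \left(20 + h\right) \left(6 + h\right) = \left(6 + h\right) \left(20 + h\right)$)
$\frac{1}{-1904 + u{\left(40 \right)}} = \frac{1}{-1904 + \left(120 + 40^{2} + 26 \cdot 40\right)} = \frac{1}{-1904 + \left(120 + 1600 + 1040\right)} = \frac{1}{-1904 + 2760} = \frac{1}{856}$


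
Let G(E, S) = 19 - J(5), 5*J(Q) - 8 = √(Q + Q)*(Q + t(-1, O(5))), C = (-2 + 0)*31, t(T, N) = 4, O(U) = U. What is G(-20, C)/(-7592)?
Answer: -87/37960 + 9*√10/37960 ≈ -0.0015421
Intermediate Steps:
C = -62 (C = -2*31 = -62)
J(Q) = 8/5 + √2*√Q*(4 + Q)/5 (J(Q) = 8/5 + (√(Q + Q)*(Q + 4))/5 = 8/5 + (√(2*Q)*(4 + Q))/5 = 8/5 + ((√2*√Q)*(4 + Q))/5 = 8/5 + (√2*√Q*(4 + Q))/5 = 8/5 + √2*√Q*(4 + Q)/5)
G(E, S) = 87/5 - 9*√10/5 (G(E, S) = 19 - (8/5 + √2*5^(3/2)/5 + 4*√2*√5/5) = 19 - (8/5 + √2*(5*√5)/5 + 4*√10/5) = 19 - (8/5 + √10 + 4*√10/5) = 19 - (8/5 + 9*√10/5) = 19 + (-8/5 - 9*√10/5) = 87/5 - 9*√10/5)
G(-20, C)/(-7592) = (87/5 - 9*√10/5)/(-7592) = (87/5 - 9*√10/5)*(-1/7592) = -87/37960 + 9*√10/37960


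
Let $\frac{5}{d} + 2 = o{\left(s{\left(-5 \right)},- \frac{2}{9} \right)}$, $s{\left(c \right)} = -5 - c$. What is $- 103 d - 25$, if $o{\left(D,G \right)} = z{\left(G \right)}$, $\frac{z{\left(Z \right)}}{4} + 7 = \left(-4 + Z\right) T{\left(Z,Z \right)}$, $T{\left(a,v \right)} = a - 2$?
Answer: $- \frac{11393}{122} \approx -93.385$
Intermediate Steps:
$T{\left(a,v \right)} = -2 + a$
$z{\left(Z \right)} = -28 + 4 \left(-4 + Z\right) \left(-2 + Z\right)$
$o{\left(D,G \right)} = 4 - 24 G + 4 G^{2}$
$d = \frac{81}{122}$ ($d = \frac{5}{-2 + \left(4 - 24 \left(- \frac{2}{9}\right) + 4 \left(- \frac{2}{9}\right)^{2}\right)} = \frac{5}{-2 + \left(4 - 24 \left(\left(-2\right) \frac{1}{9}\right) + 4 \left(\left(-2\right) \frac{1}{9}\right)^{2}\right)} = \frac{5}{-2 + \left(4 - - \frac{16}{3} + 4 \left(- \frac{2}{9}\right)^{2}\right)} = \frac{5}{-2 + \left(4 + \frac{16}{3} + 4 \cdot \frac{4}{81}\right)} = \frac{5}{-2 + \left(4 + \frac{16}{3} + \frac{16}{81}\right)} = \frac{5}{-2 + \frac{772}{81}} = \frac{5}{\frac{610}{81}} = 5 \cdot \frac{81}{610} = \frac{81}{122} \approx 0.66393$)
$- 103 d - 25 = \left(-103\right) \frac{81}{122} - 25 = - \frac{8343}{122} - 25 = - \frac{11393}{122}$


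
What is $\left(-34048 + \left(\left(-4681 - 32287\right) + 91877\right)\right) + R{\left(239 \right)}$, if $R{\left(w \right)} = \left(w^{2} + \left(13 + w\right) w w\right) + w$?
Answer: $14472713$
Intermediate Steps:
$R{\left(w \right)} = w + w^{2} + w^{2} \left(13 + w\right)$ ($R{\left(w \right)} = \left(w^{2} + w \left(13 + w\right) w\right) + w = \left(w^{2} + w^{2} \left(13 + w\right)\right) + w = w + w^{2} + w^{2} \left(13 + w\right)$)
$\left(-34048 + \left(\left(-4681 - 32287\right) + 91877\right)\right) + R{\left(239 \right)} = \left(-34048 + \left(\left(-4681 - 32287\right) + 91877\right)\right) + 239 \left(1 + 239^{2} + 14 \cdot 239\right) = \left(-34048 + \left(-36968 + 91877\right)\right) + 239 \left(1 + 57121 + 3346\right) = \left(-34048 + 54909\right) + 239 \cdot 60468 = 20861 + 14451852 = 14472713$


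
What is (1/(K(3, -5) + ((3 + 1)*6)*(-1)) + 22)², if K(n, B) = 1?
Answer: 255025/529 ≈ 482.09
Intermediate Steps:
(1/(K(3, -5) + ((3 + 1)*6)*(-1)) + 22)² = (1/(1 + ((3 + 1)*6)*(-1)) + 22)² = (1/(1 + (4*6)*(-1)) + 22)² = (1/(1 + 24*(-1)) + 22)² = (1/(1 - 24) + 22)² = (1/(-23) + 22)² = (-1/23 + 22)² = (505/23)² = 255025/529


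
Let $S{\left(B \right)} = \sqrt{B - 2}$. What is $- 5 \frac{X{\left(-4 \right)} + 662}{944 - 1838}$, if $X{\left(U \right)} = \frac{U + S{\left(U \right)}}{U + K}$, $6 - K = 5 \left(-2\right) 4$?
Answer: $\frac{34750}{9387} + \frac{5 i \sqrt{6}}{37548} \approx 3.7019 + 0.00032618 i$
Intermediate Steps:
$S{\left(B \right)} = \sqrt{-2 + B}$
$K = 46$ ($K = 6 - 5 \left(-2\right) 4 = 6 - \left(-10\right) 4 = 6 - -40 = 6 + 40 = 46$)
$X{\left(U \right)} = \frac{U + \sqrt{-2 + U}}{46 + U}$ ($X{\left(U \right)} = \frac{U + \sqrt{-2 + U}}{U + 46} = \frac{U + \sqrt{-2 + U}}{46 + U}$)
$- 5 \frac{X{\left(-4 \right)} + 662}{944 - 1838} = - 5 \frac{\frac{-4 + \sqrt{-2 - 4}}{46 - 4} + 662}{944 - 1838} = - 5 \frac{\frac{-4 + \sqrt{-6}}{42} + 662}{-894} = - 5 \left(\frac{-4 + i \sqrt{6}}{42} + 662\right) \left(- \frac{1}{894}\right) = - 5 \left(\left(- \frac{2}{21} + \frac{i \sqrt{6}}{42}\right) + 662\right) \left(- \frac{1}{894}\right) = - 5 \left(\frac{13900}{21} + \frac{i \sqrt{6}}{42}\right) \left(- \frac{1}{894}\right) = - 5 \left(- \frac{6950}{9387} - \frac{i \sqrt{6}}{37548}\right) = \frac{34750}{9387} + \frac{5 i \sqrt{6}}{37548}$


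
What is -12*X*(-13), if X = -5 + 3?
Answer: -312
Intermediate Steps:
X = -2
-12*X*(-13) = -12*(-2)*(-13) = 24*(-13) = -312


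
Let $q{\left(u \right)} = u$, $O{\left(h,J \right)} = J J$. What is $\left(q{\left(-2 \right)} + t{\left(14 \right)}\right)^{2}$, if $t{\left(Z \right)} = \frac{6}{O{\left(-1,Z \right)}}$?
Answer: $\frac{37249}{9604} \approx 3.8785$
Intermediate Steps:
$O{\left(h,J \right)} = J^{2}$
$t{\left(Z \right)} = \frac{6}{Z^{2}}$
$\left(q{\left(-2 \right)} + t{\left(14 \right)}\right)^{2} = \left(-2 + \frac{6}{196}\right)^{2} = \left(-2 + 6 \cdot \frac{1}{196}\right)^{2} = \left(-2 + \frac{3}{98}\right)^{2} = \left(- \frac{193}{98}\right)^{2} = \frac{37249}{9604}$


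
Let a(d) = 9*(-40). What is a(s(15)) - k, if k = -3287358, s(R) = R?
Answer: 3286998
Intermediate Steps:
a(d) = -360
a(s(15)) - k = -360 - 1*(-3287358) = -360 + 3287358 = 3286998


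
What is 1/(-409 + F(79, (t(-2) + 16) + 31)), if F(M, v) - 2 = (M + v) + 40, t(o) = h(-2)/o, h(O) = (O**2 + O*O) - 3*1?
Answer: -2/487 ≈ -0.0041068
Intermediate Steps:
h(O) = -3 + 2*O**2 (h(O) = (O**2 + O**2) - 3 = 2*O**2 - 3 = -3 + 2*O**2)
t(o) = 5/o (t(o) = (-3 + 2*(-2)**2)/o = (-3 + 2*4)/o = (-3 + 8)/o = 5/o)
F(M, v) = 42 + M + v (F(M, v) = 2 + ((M + v) + 40) = 2 + (40 + M + v) = 42 + M + v)
1/(-409 + F(79, (t(-2) + 16) + 31)) = 1/(-409 + (42 + 79 + ((5/(-2) + 16) + 31))) = 1/(-409 + (42 + 79 + ((5*(-1/2) + 16) + 31))) = 1/(-409 + (42 + 79 + ((-5/2 + 16) + 31))) = 1/(-409 + (42 + 79 + (27/2 + 31))) = 1/(-409 + (42 + 79 + 89/2)) = 1/(-409 + 331/2) = 1/(-487/2) = -2/487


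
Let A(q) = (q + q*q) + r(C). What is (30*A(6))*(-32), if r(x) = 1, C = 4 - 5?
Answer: -41280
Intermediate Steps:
C = -1
A(q) = 1 + q + q**2 (A(q) = (q + q*q) + 1 = (q + q**2) + 1 = 1 + q + q**2)
(30*A(6))*(-32) = (30*(1 + 6 + 6**2))*(-32) = (30*(1 + 6 + 36))*(-32) = (30*43)*(-32) = 1290*(-32) = -41280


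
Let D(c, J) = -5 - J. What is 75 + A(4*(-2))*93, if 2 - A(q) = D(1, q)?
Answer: -18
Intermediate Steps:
A(q) = 7 + q (A(q) = 2 - (-5 - q) = 2 + (5 + q) = 7 + q)
75 + A(4*(-2))*93 = 75 + (7 + 4*(-2))*93 = 75 + (7 - 8)*93 = 75 - 1*93 = 75 - 93 = -18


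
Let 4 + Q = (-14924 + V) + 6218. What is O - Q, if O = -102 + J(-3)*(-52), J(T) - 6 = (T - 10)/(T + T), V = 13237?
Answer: -15161/3 ≈ -5053.7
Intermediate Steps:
J(T) = 6 + (-10 + T)/(2*T) (J(T) = 6 + (T - 10)/(T + T) = 6 + (-10 + T)/((2*T)) = 6 + (-10 + T)*(1/(2*T)) = 6 + (-10 + T)/(2*T))
Q = 4527 (Q = -4 + ((-14924 + 13237) + 6218) = -4 + (-1687 + 6218) = -4 + 4531 = 4527)
O = -1580/3 (O = -102 + (13/2 - 5/(-3))*(-52) = -102 + (13/2 - 5*(-⅓))*(-52) = -102 + (13/2 + 5/3)*(-52) = -102 + (49/6)*(-52) = -102 - 1274/3 = -1580/3 ≈ -526.67)
O - Q = -1580/3 - 1*4527 = -1580/3 - 4527 = -15161/3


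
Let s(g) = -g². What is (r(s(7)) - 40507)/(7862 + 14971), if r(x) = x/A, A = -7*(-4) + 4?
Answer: -432091/243552 ≈ -1.7741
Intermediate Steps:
A = 32 (A = 28 + 4 = 32)
r(x) = x/32
(r(s(7)) - 40507)/(7862 + 14971) = ((-1*7²)/32 - 40507)/(7862 + 14971) = ((-1*49)/32 - 40507)/22833 = ((1/32)*(-49) - 40507)*(1/22833) = (-49/32 - 40507)*(1/22833) = -1296273/32*1/22833 = -432091/243552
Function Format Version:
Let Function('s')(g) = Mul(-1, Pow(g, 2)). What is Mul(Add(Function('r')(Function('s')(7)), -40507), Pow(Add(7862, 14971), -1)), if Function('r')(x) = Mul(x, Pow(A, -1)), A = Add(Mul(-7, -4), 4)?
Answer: Rational(-432091, 243552) ≈ -1.7741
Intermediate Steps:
A = 32 (A = Add(28, 4) = 32)
Function('r')(x) = Mul(Rational(1, 32), x) (Function('r')(x) = Mul(x, Pow(32, -1)) = Mul(x, Rational(1, 32)) = Mul(Rational(1, 32), x))
Mul(Add(Function('r')(Function('s')(7)), -40507), Pow(Add(7862, 14971), -1)) = Mul(Add(Mul(Rational(1, 32), Mul(-1, Pow(7, 2))), -40507), Pow(Add(7862, 14971), -1)) = Mul(Add(Mul(Rational(1, 32), Mul(-1, 49)), -40507), Pow(22833, -1)) = Mul(Add(Mul(Rational(1, 32), -49), -40507), Rational(1, 22833)) = Mul(Add(Rational(-49, 32), -40507), Rational(1, 22833)) = Mul(Rational(-1296273, 32), Rational(1, 22833)) = Rational(-432091, 243552)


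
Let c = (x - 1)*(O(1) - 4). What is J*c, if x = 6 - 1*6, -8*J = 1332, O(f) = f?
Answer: -999/2 ≈ -499.50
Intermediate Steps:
J = -333/2 (J = -1/8*1332 = -333/2 ≈ -166.50)
x = 0 (x = 6 - 6 = 0)
c = 3 (c = (0 - 1)*(1 - 4) = -1*(-3) = 3)
J*c = -333/2*3 = -999/2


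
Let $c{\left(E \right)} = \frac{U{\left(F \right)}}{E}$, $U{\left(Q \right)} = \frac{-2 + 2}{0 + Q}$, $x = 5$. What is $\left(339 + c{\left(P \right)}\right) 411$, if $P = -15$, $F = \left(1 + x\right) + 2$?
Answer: $139329$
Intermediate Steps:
$F = 8$ ($F = \left(1 + 5\right) + 2 = 6 + 2 = 8$)
$U{\left(Q \right)} = 0$ ($U{\left(Q \right)} = \frac{0}{Q} = 0$)
$c{\left(E \right)} = 0$ ($c{\left(E \right)} = \frac{0}{E} = 0$)
$\left(339 + c{\left(P \right)}\right) 411 = \left(339 + 0\right) 411 = 339 \cdot 411 = 139329$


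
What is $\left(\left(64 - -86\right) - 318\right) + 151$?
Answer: $-17$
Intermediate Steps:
$\left(\left(64 - -86\right) - 318\right) + 151 = \left(\left(64 + 86\right) - 318\right) + 151 = \left(150 - 318\right) + 151 = -168 + 151 = -17$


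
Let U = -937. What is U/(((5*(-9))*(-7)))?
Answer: -937/315 ≈ -2.9746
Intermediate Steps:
U/(((5*(-9))*(-7))) = -937/((5*(-9))*(-7)) = -937/((-45*(-7))) = -937/315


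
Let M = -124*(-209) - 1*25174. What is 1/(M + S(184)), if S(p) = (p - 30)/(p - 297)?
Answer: 113/83692 ≈ 0.0013502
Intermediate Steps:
S(p) = (-30 + p)/(-297 + p)
M = 742 (M = 25916 - 25174 = 742)
1/(M + S(184)) = 1/(742 + (-30 + 184)/(-297 + 184)) = 1/(742 + 154/(-113)) = 1/(742 - 1/113*154) = 1/(742 - 154/113) = 1/(83692/113) = 113/83692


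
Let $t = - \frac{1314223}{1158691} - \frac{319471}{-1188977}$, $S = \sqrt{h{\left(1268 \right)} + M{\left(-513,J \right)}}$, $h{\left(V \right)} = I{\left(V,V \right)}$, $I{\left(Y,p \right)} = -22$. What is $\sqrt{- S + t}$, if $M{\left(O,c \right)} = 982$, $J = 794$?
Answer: $\frac{\sqrt{-1642735707673156416062870 - 15183509355382457504779592 \sqrt{15}}}{1377656949107} \approx 5.6435 i$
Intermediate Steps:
$h{\left(V \right)} = -22$
$S = 8 \sqrt{15}$ ($S = \sqrt{-22 + 982} = \sqrt{960} = 8 \sqrt{15} \approx 30.984$)
$t = - \frac{1192412747410}{1377656949107}$ ($t = \left(-1314223\right) \frac{1}{1158691} - - \frac{319471}{1188977} = - \frac{1314223}{1158691} + \frac{319471}{1188977} = - \frac{1192412747410}{1377656949107} \approx -0.86554$)
$\sqrt{- S + t} = \sqrt{- 8 \sqrt{15} - \frac{1192412747410}{1377656949107}} = \sqrt{- \frac{1192412747410}{1377656949107} - 8 \sqrt{15}}$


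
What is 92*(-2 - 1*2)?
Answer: -368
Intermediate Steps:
92*(-2 - 1*2) = 92*(-2 - 2) = 92*(-4) = -368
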